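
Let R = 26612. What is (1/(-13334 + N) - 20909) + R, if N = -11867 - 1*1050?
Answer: 149709452/26251 ≈ 5703.0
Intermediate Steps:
N = -12917 (N = -11867 - 1050 = -12917)
(1/(-13334 + N) - 20909) + R = (1/(-13334 - 12917) - 20909) + 26612 = (1/(-26251) - 20909) + 26612 = (-1/26251 - 20909) + 26612 = -548882160/26251 + 26612 = 149709452/26251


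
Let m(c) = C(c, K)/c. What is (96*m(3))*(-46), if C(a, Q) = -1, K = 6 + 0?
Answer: 1472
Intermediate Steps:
K = 6
m(c) = -1/c
(96*m(3))*(-46) = (96*(-1/3))*(-46) = (96*(-1*⅓))*(-46) = (96*(-⅓))*(-46) = -32*(-46) = 1472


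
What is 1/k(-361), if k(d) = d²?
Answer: 1/130321 ≈ 7.6734e-6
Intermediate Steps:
1/k(-361) = 1/((-361)²) = 1/130321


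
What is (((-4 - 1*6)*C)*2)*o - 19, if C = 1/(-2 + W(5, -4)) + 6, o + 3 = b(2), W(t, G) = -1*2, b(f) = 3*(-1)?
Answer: 671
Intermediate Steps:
b(f) = -3
W(t, G) = -2
o = -6 (o = -3 - 3 = -6)
C = 23/4 (C = 1/(-2 - 2) + 6 = 1/(-4) + 6 = -¼ + 6 = 23/4 ≈ 5.7500)
(((-4 - 1*6)*C)*2)*o - 19 = (((-4 - 1*6)*(23/4))*2)*(-6) - 19 = (((-4 - 6)*(23/4))*2)*(-6) - 19 = (-10*23/4*2)*(-6) - 19 = -115/2*2*(-6) - 19 = -115*(-6) - 19 = 690 - 19 = 671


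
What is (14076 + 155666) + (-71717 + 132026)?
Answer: 230051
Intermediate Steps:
(14076 + 155666) + (-71717 + 132026) = 169742 + 60309 = 230051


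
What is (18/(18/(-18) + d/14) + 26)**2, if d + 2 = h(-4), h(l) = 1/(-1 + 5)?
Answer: 100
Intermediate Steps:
h(l) = 1/4
d = -7/4 (d = -2 + 1/4 = -7/4 ≈ -1.7500)
(18/(18/(-18) + d/14) + 26)**2 = (18/(18/(-18) - 7/4/14) + 26)**2 = (18/(18*(-1/18) - 7/4*1/14) + 26)**2 = (18/(-1 - 1/8) + 26)**2 = (18/(-9/8) + 26)**2 = (18*(-8/9) + 26)**2 = (-16 + 26)**2 = 10**2 = 100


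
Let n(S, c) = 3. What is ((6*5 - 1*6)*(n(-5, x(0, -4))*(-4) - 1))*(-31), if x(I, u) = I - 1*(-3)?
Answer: 9672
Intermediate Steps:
x(I, u) = 3 + I (x(I, u) = I + 3 = 3 + I)
((6*5 - 1*6)*(n(-5, x(0, -4))*(-4) - 1))*(-31) = ((6*5 - 1*6)*(3*(-4) - 1))*(-31) = ((30 - 6)*(-12 - 1))*(-31) = (24*(-13))*(-31) = -312*(-31) = 9672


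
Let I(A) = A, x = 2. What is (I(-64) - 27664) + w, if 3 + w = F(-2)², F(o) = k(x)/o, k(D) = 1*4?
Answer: -27727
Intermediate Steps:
k(D) = 4
F(o) = 4/o
w = 1 (w = -3 + (4/(-2))² = -3 + (4*(-½))² = -3 + (-2)² = -3 + 4 = 1)
(I(-64) - 27664) + w = (-64 - 27664) + 1 = -27728 + 1 = -27727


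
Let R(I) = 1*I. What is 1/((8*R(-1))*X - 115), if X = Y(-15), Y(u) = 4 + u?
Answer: -1/27 ≈ -0.037037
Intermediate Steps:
R(I) = I
X = -11 (X = 4 - 15 = -11)
1/((8*R(-1))*X - 115) = 1/((8*(-1))*(-11) - 115) = 1/(-8*(-11) - 115) = 1/(88 - 115) = 1/(-27) = -1/27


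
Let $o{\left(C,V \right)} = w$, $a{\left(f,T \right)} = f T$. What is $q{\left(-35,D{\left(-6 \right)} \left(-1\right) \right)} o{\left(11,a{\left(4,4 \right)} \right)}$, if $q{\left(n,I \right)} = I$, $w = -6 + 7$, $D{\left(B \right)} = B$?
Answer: $6$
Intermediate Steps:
$a{\left(f,T \right)} = T f$
$w = 1$
$o{\left(C,V \right)} = 1$
$q{\left(-35,D{\left(-6 \right)} \left(-1\right) \right)} o{\left(11,a{\left(4,4 \right)} \right)} = \left(-6\right) \left(-1\right) 1 = 6 \cdot 1 = 6$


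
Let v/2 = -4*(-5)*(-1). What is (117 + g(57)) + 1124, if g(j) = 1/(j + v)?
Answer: 21098/17 ≈ 1241.1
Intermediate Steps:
v = -40 (v = 2*(-4*(-5)*(-1)) = 2*(20*(-1)) = 2*(-20) = -40)
g(j) = 1/(-40 + j) (g(j) = 1/(j - 40) = 1/(-40 + j))
(117 + g(57)) + 1124 = (117 + 1/(-40 + 57)) + 1124 = (117 + 1/17) + 1124 = 1990/17 + 1124 = 21098/17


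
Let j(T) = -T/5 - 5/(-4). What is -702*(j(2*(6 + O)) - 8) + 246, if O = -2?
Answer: 61077/10 ≈ 6107.7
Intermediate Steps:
j(T) = 5/4 - T/5 (j(T) = -T*(⅕) - 5*(-¼) = -T/5 + 5/4 = 5/4 - T/5)
-702*(j(2*(6 + O)) - 8) + 246 = -702*((5/4 - 2*(6 - 2)/5) - 8) + 246 = -702*((5/4 - 2*4/5) - 8) + 246 = -702*((5/4 - ⅕*8) - 8) + 246 = -702*((5/4 - 8/5) - 8) + 246 = -702*(-7/20 - 8) + 246 = -702*(-167)/20 + 246 = -234*(-501/20) + 246 = 58617/10 + 246 = 61077/10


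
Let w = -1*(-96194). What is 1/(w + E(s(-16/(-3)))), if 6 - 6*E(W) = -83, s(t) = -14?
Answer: 6/577253 ≈ 1.0394e-5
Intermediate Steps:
E(W) = 89/6 (E(W) = 1 - 1/6*(-83) = 1 + 83/6 = 89/6)
w = 96194
1/(w + E(s(-16/(-3)))) = 1/(96194 + 89/6) = 1/(577253/6) = 6/577253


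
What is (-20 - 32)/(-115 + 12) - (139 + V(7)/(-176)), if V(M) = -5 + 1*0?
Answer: -2511155/18128 ≈ -138.52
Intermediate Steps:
V(M) = -5 (V(M) = -5 + 0 = -5)
(-20 - 32)/(-115 + 12) - (139 + V(7)/(-176)) = (-20 - 32)/(-115 + 12) - (139 - 5/(-176)) = -52/(-103) - (139 - 5*(-1/176)) = -52*(-1/103) - (139 + 5/176) = 52/103 - 1*24469/176 = 52/103 - 24469/176 = -2511155/18128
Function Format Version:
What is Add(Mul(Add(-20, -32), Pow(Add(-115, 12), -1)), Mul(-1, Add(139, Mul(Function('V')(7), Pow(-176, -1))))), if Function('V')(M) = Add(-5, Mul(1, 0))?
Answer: Rational(-2511155, 18128) ≈ -138.52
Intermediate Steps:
Function('V')(M) = -5 (Function('V')(M) = Add(-5, 0) = -5)
Add(Mul(Add(-20, -32), Pow(Add(-115, 12), -1)), Mul(-1, Add(139, Mul(Function('V')(7), Pow(-176, -1))))) = Add(Mul(Add(-20, -32), Pow(Add(-115, 12), -1)), Mul(-1, Add(139, Mul(-5, Pow(-176, -1))))) = Add(Mul(-52, Pow(-103, -1)), Mul(-1, Add(139, Mul(-5, Rational(-1, 176))))) = Add(Mul(-52, Rational(-1, 103)), Mul(-1, Add(139, Rational(5, 176)))) = Add(Rational(52, 103), Mul(-1, Rational(24469, 176))) = Add(Rational(52, 103), Rational(-24469, 176)) = Rational(-2511155, 18128)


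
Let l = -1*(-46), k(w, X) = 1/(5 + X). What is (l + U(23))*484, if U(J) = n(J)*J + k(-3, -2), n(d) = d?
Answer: 835384/3 ≈ 2.7846e+5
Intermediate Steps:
l = 46
U(J) = ⅓ + J² (U(J) = J*J + 1/(5 - 2) = J² + 1/3 = J² + ⅓ = ⅓ + J²)
(l + U(23))*484 = (46 + (⅓ + 23²))*484 = (46 + (⅓ + 529))*484 = (46 + 1588/3)*484 = (1726/3)*484 = 835384/3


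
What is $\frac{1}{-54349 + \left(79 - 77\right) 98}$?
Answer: $- \frac{1}{54153} \approx -1.8466 \cdot 10^{-5}$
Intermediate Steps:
$\frac{1}{-54349 + \left(79 - 77\right) 98} = \frac{1}{-54349 + 2 \cdot 98} = \frac{1}{-54349 + 196} = \frac{1}{-54153} = - \frac{1}{54153}$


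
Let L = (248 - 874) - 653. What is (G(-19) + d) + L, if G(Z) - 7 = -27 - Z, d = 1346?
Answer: 66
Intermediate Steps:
G(Z) = -20 - Z (G(Z) = 7 + (-27 - Z) = -20 - Z)
L = -1279 (L = -626 - 653 = -1279)
(G(-19) + d) + L = ((-20 - 1*(-19)) + 1346) - 1279 = ((-20 + 19) + 1346) - 1279 = (-1 + 1346) - 1279 = 1345 - 1279 = 66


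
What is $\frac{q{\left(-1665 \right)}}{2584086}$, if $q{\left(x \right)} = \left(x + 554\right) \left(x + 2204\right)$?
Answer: $- \frac{598829}{2584086} \approx -0.23174$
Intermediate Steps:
$q{\left(x \right)} = \left(554 + x\right) \left(2204 + x\right)$
$\frac{q{\left(-1665 \right)}}{2584086} = \frac{1221016 + \left(-1665\right)^{2} + 2758 \left(-1665\right)}{2584086} = \left(1221016 + 2772225 - 4592070\right) \frac{1}{2584086} = \left(-598829\right) \frac{1}{2584086} = - \frac{598829}{2584086}$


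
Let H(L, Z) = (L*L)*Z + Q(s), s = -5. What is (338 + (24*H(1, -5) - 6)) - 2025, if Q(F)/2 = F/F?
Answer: -1765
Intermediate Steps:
Q(F) = 2 (Q(F) = 2*(F/F) = 2*1 = 2)
H(L, Z) = 2 + Z*L**2 (H(L, Z) = (L*L)*Z + 2 = L**2*Z + 2 = Z*L**2 + 2 = 2 + Z*L**2)
(338 + (24*H(1, -5) - 6)) - 2025 = (338 + (24*(2 - 5*1**2) - 6)) - 2025 = (338 + (24*(2 - 5*1) - 6)) - 2025 = (338 + (24*(2 - 5) - 6)) - 2025 = (338 + (24*(-3) - 6)) - 2025 = (338 + (-72 - 6)) - 2025 = (338 - 78) - 2025 = 260 - 2025 = -1765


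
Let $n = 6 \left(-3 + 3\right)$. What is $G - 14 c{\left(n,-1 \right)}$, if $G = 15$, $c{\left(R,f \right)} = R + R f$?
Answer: $15$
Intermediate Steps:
$n = 0$ ($n = 6 \cdot 0 = 0$)
$G - 14 c{\left(n,-1 \right)} = 15 - 14 \cdot 0 \left(1 - 1\right) = 15 - 14 \cdot 0 \cdot 0 = 15 - 0 = 15 + 0 = 15$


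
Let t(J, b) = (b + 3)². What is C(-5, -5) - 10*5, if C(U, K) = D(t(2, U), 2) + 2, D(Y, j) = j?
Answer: -46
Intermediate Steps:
t(J, b) = (3 + b)²
C(U, K) = 4 (C(U, K) = 2 + 2 = 4)
C(-5, -5) - 10*5 = 4 - 10*5 = 4 - 50 = -46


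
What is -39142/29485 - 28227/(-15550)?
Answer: 44722999/91698350 ≈ 0.48772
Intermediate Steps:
-39142/29485 - 28227/(-15550) = -39142*1/29485 - 28227*(-1/15550) = -39142/29485 + 28227/15550 = 44722999/91698350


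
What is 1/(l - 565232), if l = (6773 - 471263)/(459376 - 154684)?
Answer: -50782/28703688839 ≈ -1.7692e-6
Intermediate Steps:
l = -77415/50782 (l = -464490/304692 = -464490*1/304692 = -77415/50782 ≈ -1.5245)
1/(l - 565232) = 1/(-77415/50782 - 565232) = 1/(-28703688839/50782) = -50782/28703688839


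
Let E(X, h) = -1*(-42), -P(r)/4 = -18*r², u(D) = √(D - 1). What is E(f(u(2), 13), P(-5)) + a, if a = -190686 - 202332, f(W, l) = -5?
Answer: -392976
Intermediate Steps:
u(D) = √(-1 + D)
P(r) = 72*r² (P(r) = -(-72)*r² = 72*r²)
a = -393018
E(X, h) = 42
E(f(u(2), 13), P(-5)) + a = 42 - 393018 = -392976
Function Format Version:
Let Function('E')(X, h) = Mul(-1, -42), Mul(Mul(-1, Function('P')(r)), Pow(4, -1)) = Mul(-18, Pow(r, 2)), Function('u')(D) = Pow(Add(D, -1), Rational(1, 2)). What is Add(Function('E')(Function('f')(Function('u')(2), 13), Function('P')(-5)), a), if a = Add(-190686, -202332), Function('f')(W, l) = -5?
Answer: -392976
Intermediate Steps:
Function('u')(D) = Pow(Add(-1, D), Rational(1, 2))
Function('P')(r) = Mul(72, Pow(r, 2)) (Function('P')(r) = Mul(-4, Mul(-18, Pow(r, 2))) = Mul(72, Pow(r, 2)))
a = -393018
Function('E')(X, h) = 42
Add(Function('E')(Function('f')(Function('u')(2), 13), Function('P')(-5)), a) = Add(42, -393018) = -392976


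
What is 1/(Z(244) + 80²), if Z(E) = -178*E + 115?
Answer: -1/36917 ≈ -2.7088e-5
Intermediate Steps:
Z(E) = 115 - 178*E
1/(Z(244) + 80²) = 1/((115 - 178*244) + 80²) = 1/((115 - 43432) + 6400) = 1/(-43317 + 6400) = 1/(-36917) = -1/36917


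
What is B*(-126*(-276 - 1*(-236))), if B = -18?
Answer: -90720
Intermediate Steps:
B*(-126*(-276 - 1*(-236))) = -(-2268)*(-276 - 1*(-236)) = -(-2268)*(-276 + 236) = -(-2268)*(-40) = -18*5040 = -90720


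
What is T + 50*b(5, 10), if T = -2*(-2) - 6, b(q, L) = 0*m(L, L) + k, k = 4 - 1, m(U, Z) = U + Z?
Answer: 148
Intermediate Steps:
k = 3
b(q, L) = 3 (b(q, L) = 0*(L + L) + 3 = 0*(2*L) + 3 = 0 + 3 = 3)
T = -2 (T = 4 - 6 = -2)
T + 50*b(5, 10) = -2 + 50*3 = -2 + 150 = 148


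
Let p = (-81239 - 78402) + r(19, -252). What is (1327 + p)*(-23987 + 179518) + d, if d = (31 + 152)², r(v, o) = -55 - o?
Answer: -24592061638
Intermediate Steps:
p = -159444 (p = (-81239 - 78402) + (-55 - 1*(-252)) = -159641 + (-55 + 252) = -159641 + 197 = -159444)
d = 33489 (d = 183² = 33489)
(1327 + p)*(-23987 + 179518) + d = (1327 - 159444)*(-23987 + 179518) + 33489 = -158117*155531 + 33489 = -24592095127 + 33489 = -24592061638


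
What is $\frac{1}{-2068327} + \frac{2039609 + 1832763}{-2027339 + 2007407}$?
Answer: $- \frac{2002332895394}{10306473441} \approx -194.28$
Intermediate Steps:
$\frac{1}{-2068327} + \frac{2039609 + 1832763}{-2027339 + 2007407} = - \frac{1}{2068327} + \frac{3872372}{-19932} = - \frac{1}{2068327} + 3872372 \left(- \frac{1}{19932}\right) = - \frac{1}{2068327} - \frac{968093}{4983} = - \frac{2002332895394}{10306473441}$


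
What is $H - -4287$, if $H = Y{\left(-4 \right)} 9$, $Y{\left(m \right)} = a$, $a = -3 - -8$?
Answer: $4332$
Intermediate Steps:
$a = 5$ ($a = -3 + 8 = 5$)
$Y{\left(m \right)} = 5$
$H = 45$ ($H = 5 \cdot 9 = 45$)
$H - -4287 = 45 - -4287 = 45 + 4287 = 4332$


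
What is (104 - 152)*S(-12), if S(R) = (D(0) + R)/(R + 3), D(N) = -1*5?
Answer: -272/3 ≈ -90.667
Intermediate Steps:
D(N) = -5
S(R) = (-5 + R)/(3 + R) (S(R) = (-5 + R)/(R + 3) = (-5 + R)/(3 + R))
(104 - 152)*S(-12) = (104 - 152)*((-5 - 12)/(3 - 12)) = -48*(-17)/(-9) = -(-16)*(-17)/3 = -48*17/9 = -272/3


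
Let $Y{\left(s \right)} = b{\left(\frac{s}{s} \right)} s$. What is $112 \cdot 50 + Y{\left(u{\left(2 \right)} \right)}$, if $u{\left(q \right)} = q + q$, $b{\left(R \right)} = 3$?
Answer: $5612$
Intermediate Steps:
$u{\left(q \right)} = 2 q$
$Y{\left(s \right)} = 3 s$
$112 \cdot 50 + Y{\left(u{\left(2 \right)} \right)} = 112 \cdot 50 + 3 \cdot 2 \cdot 2 = 5600 + 3 \cdot 4 = 5600 + 12 = 5612$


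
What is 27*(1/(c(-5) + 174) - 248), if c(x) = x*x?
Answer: -1332477/199 ≈ -6695.9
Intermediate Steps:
c(x) = x**2
27*(1/(c(-5) + 174) - 248) = 27*(1/((-5)**2 + 174) - 248) = 27*(1/(25 + 174) - 248) = 27*(1/199 - 248) = 27*(-49351/199) = -1332477/199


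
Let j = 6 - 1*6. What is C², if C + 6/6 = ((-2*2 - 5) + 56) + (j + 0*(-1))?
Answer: 2116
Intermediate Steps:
j = 0 (j = 6 - 6 = 0)
C = 46 (C = -1 + (((-2*2 - 5) + 56) + (0 + 0*(-1))) = -1 + (((-4 - 5) + 56) + (0 + 0)) = -1 + ((-9 + 56) + 0) = -1 + (47 + 0) = -1 + 47 = 46)
C² = 46² = 2116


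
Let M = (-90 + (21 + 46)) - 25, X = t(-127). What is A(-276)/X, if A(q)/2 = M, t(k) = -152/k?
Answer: -1524/19 ≈ -80.211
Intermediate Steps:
X = 152/127 (X = -152/(-127) = -152*(-1/127) = 152/127 ≈ 1.1968)
M = -48 (M = (-90 + 67) - 25 = -23 - 25 = -48)
A(q) = -96 (A(q) = 2*(-48) = -96)
A(-276)/X = -96/152/127 = -96*127/152 = -1524/19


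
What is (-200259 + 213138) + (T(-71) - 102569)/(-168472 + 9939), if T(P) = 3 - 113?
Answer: 2041849186/158533 ≈ 12880.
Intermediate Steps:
T(P) = -110
(-200259 + 213138) + (T(-71) - 102569)/(-168472 + 9939) = (-200259 + 213138) + (-110 - 102569)/(-168472 + 9939) = 12879 - 102679/(-158533) = 12879 - 102679*(-1/158533) = 12879 + 102679/158533 = 2041849186/158533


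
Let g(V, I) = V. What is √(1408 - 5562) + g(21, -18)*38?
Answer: 798 + I*√4154 ≈ 798.0 + 64.452*I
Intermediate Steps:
√(1408 - 5562) + g(21, -18)*38 = √(1408 - 5562) + 21*38 = √(-4154) + 798 = I*√4154 + 798 = 798 + I*√4154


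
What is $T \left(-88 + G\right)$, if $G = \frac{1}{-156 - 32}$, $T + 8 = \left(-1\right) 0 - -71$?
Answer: $- \frac{1042335}{188} \approx -5544.3$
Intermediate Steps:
$T = 63$ ($T = -8 - -71 = -8 + \left(0 + 71\right) = -8 + 71 = 63$)
$G = - \frac{1}{188}$ ($G = \frac{1}{-188} = - \frac{1}{188} \approx -0.0053191$)
$T \left(-88 + G\right) = 63 \left(-88 - \frac{1}{188}\right) = 63 \left(- \frac{16545}{188}\right) = - \frac{1042335}{188}$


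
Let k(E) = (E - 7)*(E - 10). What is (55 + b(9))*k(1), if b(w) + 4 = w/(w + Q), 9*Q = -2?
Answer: 221940/79 ≈ 2809.4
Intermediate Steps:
Q = -2/9 (Q = (⅑)*(-2) = -2/9 ≈ -0.22222)
k(E) = (-10 + E)*(-7 + E) (k(E) = (-7 + E)*(-10 + E) = (-10 + E)*(-7 + E))
b(w) = -4 + w/(-2/9 + w) (b(w) = -4 + w/(w - 2/9) = -4 + w/(-2/9 + w))
(55 + b(9))*k(1) = (55 + (8 - 27*9)/(-2 + 9*9))*(70 + 1² - 17*1) = (55 + (8 - 243)/(-2 + 81))*(70 + 1 - 17) = (55 - 235/79)*54 = (4110/79)*54 = 221940/79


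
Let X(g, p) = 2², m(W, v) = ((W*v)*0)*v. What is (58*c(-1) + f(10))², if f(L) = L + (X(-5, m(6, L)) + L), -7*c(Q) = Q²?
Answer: 12100/49 ≈ 246.94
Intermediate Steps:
m(W, v) = 0 (m(W, v) = 0*v = 0)
X(g, p) = 4
c(Q) = -Q²/7
f(L) = 4 + 2*L (f(L) = L + (4 + L) = 4 + 2*L)
(58*c(-1) + f(10))² = (58*(-⅐*(-1)²) + (4 + 2*10))² = (58*(-⅐*1) + (4 + 20))² = (58*(-⅐) + 24)² = (-58/7 + 24)² = (110/7)² = 12100/49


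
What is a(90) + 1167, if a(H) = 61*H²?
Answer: 495267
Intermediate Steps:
a(90) + 1167 = 61*90² + 1167 = 61*8100 + 1167 = 494100 + 1167 = 495267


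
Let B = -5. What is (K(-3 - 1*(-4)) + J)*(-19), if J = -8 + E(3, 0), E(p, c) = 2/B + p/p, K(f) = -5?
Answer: 1178/5 ≈ 235.60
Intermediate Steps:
E(p, c) = ⅗ (E(p, c) = 2/(-5) + p/p = 2*(-⅕) + 1 = -⅖ + 1 = ⅗)
J = -37/5 (J = -8 + ⅗ = -37/5 ≈ -7.4000)
(K(-3 - 1*(-4)) + J)*(-19) = (-5 - 37/5)*(-19) = -62/5*(-19) = 1178/5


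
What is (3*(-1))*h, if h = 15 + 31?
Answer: -138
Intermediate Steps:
h = 46
(3*(-1))*h = (3*(-1))*46 = -3*46 = -138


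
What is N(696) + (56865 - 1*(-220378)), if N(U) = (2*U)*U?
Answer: 1246075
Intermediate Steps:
N(U) = 2*U²
N(696) + (56865 - 1*(-220378)) = 2*696² + (56865 - 1*(-220378)) = 2*484416 + (56865 + 220378) = 968832 + 277243 = 1246075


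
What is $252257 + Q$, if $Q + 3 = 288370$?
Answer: $540624$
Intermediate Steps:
$Q = 288367$ ($Q = -3 + 288370 = 288367$)
$252257 + Q = 252257 + 288367 = 540624$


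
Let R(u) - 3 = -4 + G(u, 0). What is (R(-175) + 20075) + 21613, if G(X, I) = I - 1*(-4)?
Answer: 41691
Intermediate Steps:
G(X, I) = 4 + I (G(X, I) = I + 4 = 4 + I)
R(u) = 3 (R(u) = 3 + (-4 + (4 + 0)) = 3 + (-4 + 4) = 3 + 0 = 3)
(R(-175) + 20075) + 21613 = (3 + 20075) + 21613 = 20078 + 21613 = 41691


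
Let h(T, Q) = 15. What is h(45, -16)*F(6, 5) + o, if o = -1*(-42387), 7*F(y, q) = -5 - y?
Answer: 296544/7 ≈ 42363.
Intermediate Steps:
F(y, q) = -5/7 - y/7 (F(y, q) = (-5 - y)/7 = -5/7 - y/7)
o = 42387
h(45, -16)*F(6, 5) + o = 15*(-5/7 - ⅐*6) + 42387 = 15*(-5/7 - 6/7) + 42387 = 15*(-11/7) + 42387 = -165/7 + 42387 = 296544/7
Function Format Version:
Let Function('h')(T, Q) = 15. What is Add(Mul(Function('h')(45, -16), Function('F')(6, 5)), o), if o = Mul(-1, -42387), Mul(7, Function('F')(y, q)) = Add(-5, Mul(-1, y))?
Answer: Rational(296544, 7) ≈ 42363.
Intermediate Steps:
Function('F')(y, q) = Add(Rational(-5, 7), Mul(Rational(-1, 7), y)) (Function('F')(y, q) = Mul(Rational(1, 7), Add(-5, Mul(-1, y))) = Add(Rational(-5, 7), Mul(Rational(-1, 7), y)))
o = 42387
Add(Mul(Function('h')(45, -16), Function('F')(6, 5)), o) = Add(Mul(15, Add(Rational(-5, 7), Mul(Rational(-1, 7), 6))), 42387) = Add(Mul(15, Add(Rational(-5, 7), Rational(-6, 7))), 42387) = Add(Mul(15, Rational(-11, 7)), 42387) = Add(Rational(-165, 7), 42387) = Rational(296544, 7)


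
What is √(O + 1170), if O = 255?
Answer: 5*√57 ≈ 37.749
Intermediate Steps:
√(O + 1170) = √(255 + 1170) = √1425 = 5*√57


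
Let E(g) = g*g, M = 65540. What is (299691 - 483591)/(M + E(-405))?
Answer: -36780/45913 ≈ -0.80108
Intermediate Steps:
E(g) = g²
(299691 - 483591)/(M + E(-405)) = (299691 - 483591)/(65540 + (-405)²) = -183900/(65540 + 164025) = -183900/229565 = -183900*1/229565 = -36780/45913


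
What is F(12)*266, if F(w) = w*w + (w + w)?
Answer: 44688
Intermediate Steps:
F(w) = w**2 + 2*w
F(12)*266 = (12*(2 + 12))*266 = (12*14)*266 = 168*266 = 44688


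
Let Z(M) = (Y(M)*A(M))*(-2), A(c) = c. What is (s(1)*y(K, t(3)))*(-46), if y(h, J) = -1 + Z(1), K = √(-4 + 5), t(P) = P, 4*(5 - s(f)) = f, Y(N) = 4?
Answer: 3933/2 ≈ 1966.5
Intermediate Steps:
s(f) = 5 - f/4
Z(M) = -8*M (Z(M) = (4*M)*(-2) = -8*M)
K = 1 (K = √1 = 1)
y(h, J) = -9 (y(h, J) = -1 - 8*1 = -1 - 8 = -9)
(s(1)*y(K, t(3)))*(-46) = ((5 - ¼*1)*(-9))*(-46) = ((5 - ¼)*(-9))*(-46) = ((19/4)*(-9))*(-46) = -171/4*(-46) = 3933/2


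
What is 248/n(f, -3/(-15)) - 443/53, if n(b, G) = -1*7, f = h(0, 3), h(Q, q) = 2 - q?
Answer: -16245/371 ≈ -43.787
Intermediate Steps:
f = -1 (f = 2 - 1*3 = 2 - 3 = -1)
n(b, G) = -7
248/n(f, -3/(-15)) - 443/53 = 248/(-7) - 443/53 = 248*(-⅐) - 443*1/53 = -248/7 - 443/53 = -16245/371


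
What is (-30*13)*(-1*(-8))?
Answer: -3120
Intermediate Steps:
(-30*13)*(-1*(-8)) = -390*8 = -3120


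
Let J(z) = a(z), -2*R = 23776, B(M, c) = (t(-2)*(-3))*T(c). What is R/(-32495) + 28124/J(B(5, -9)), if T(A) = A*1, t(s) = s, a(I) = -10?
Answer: -18275410/6499 ≈ -2812.0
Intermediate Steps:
T(A) = A
B(M, c) = 6*c (B(M, c) = (-2*(-3))*c = 6*c)
R = -11888 (R = -1/2*23776 = -11888)
J(z) = -10
R/(-32495) + 28124/J(B(5, -9)) = -11888/(-32495) + 28124/(-10) = -11888*(-1/32495) + 28124*(-1/10) = 11888/32495 - 14062/5 = -18275410/6499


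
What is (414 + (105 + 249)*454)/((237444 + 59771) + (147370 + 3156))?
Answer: 53710/149247 ≈ 0.35987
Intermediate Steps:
(414 + (105 + 249)*454)/((237444 + 59771) + (147370 + 3156)) = (414 + 354*454)/(297215 + 150526) = (414 + 160716)/447741 = 161130*(1/447741) = 53710/149247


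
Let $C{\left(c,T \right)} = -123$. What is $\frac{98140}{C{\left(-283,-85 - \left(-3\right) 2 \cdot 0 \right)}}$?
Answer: $- \frac{98140}{123} \approx -797.89$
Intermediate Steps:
$\frac{98140}{C{\left(-283,-85 - \left(-3\right) 2 \cdot 0 \right)}} = \frac{98140}{-123} = 98140 \left(- \frac{1}{123}\right) = - \frac{98140}{123}$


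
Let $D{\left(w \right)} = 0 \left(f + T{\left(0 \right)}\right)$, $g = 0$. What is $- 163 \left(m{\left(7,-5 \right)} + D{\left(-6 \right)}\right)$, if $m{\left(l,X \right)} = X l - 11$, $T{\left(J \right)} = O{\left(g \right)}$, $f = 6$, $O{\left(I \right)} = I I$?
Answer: $7498$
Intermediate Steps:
$O{\left(I \right)} = I^{2}$
$T{\left(J \right)} = 0$ ($T{\left(J \right)} = 0^{2} = 0$)
$m{\left(l,X \right)} = -11 + X l$
$D{\left(w \right)} = 0$ ($D{\left(w \right)} = 0 \left(6 + 0\right) = 0 \cdot 6 = 0$)
$- 163 \left(m{\left(7,-5 \right)} + D{\left(-6 \right)}\right) = - 163 \left(\left(-11 - 35\right) + 0\right) = - 163 \left(-46 + 0\right) = \left(-163\right) \left(-46\right) = 7498$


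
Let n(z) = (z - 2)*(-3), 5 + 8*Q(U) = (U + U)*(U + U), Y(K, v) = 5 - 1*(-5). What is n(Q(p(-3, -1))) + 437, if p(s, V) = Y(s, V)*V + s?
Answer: 1531/8 ≈ 191.38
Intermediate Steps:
Y(K, v) = 10 (Y(K, v) = 5 + 5 = 10)
p(s, V) = s + 10*V (p(s, V) = 10*V + s = s + 10*V)
Q(U) = -5/8 + U²/2 (Q(U) = -5/8 + ((U + U)*(U + U))/8 = -5/8 + ((2*U)*(2*U))/8 = -5/8 + (4*U²)/8 = -5/8 + U²/2)
n(z) = 6 - 3*z (n(z) = (-2 + z)*(-3) = 6 - 3*z)
n(Q(p(-3, -1))) + 437 = (6 - 3*(-5/8 + (-3 + 10*(-1))²/2)) + 437 = (6 - 3*(-5/8 + (-3 - 10)²/2)) + 437 = (6 - 3*(-5/8 + (½)*(-13)²)) + 437 = (6 - 3*(-5/8 + (½)*169)) + 437 = (6 - 3*(-5/8 + 169/2)) + 437 = (6 - 3*671/8) + 437 = (6 - 2013/8) + 437 = -1965/8 + 437 = 1531/8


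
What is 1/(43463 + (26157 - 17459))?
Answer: 1/52161 ≈ 1.9171e-5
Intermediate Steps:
1/(43463 + (26157 - 17459)) = 1/(43463 + 8698) = 1/52161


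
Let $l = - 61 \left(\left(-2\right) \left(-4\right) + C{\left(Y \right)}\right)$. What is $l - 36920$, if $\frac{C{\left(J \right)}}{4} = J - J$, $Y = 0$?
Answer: $-37408$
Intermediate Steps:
$C{\left(J \right)} = 0$ ($C{\left(J \right)} = 4 \left(J - J\right) = 4 \cdot 0 = 0$)
$l = -488$ ($l = - 61 \left(\left(-2\right) \left(-4\right) + 0\right) = - 61 \left(8 + 0\right) = \left(-61\right) 8 = -488$)
$l - 36920 = -488 - 36920 = -37408$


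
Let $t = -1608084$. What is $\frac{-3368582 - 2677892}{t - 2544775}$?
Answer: $\frac{6046474}{4152859} \approx 1.456$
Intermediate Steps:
$\frac{-3368582 - 2677892}{t - 2544775} = \frac{-3368582 - 2677892}{-1608084 - 2544775} = - \frac{6046474}{-4152859} = \left(-6046474\right) \left(- \frac{1}{4152859}\right) = \frac{6046474}{4152859}$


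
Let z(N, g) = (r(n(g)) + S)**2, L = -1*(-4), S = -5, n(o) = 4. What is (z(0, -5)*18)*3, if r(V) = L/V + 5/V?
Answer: 3267/8 ≈ 408.38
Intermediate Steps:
L = 4
r(V) = 9/V (r(V) = 4/V + 5/V = 9/V)
z(N, g) = 121/16 (z(N, g) = (9/4 - 5)**2 = (-11/4)**2 = 121/16)
(z(0, -5)*18)*3 = ((121/16)*18)*3 = (1089/8)*3 = 3267/8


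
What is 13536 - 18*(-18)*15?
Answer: 18396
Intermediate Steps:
13536 - 18*(-18)*15 = 13536 - (-324)*15 = 13536 - 1*(-4860) = 13536 + 4860 = 18396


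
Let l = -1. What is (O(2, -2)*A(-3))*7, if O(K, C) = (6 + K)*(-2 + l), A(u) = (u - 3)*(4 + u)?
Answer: 1008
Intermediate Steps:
A(u) = (-3 + u)*(4 + u)
O(K, C) = -18 - 3*K (O(K, C) = (6 + K)*(-2 - 1) = (6 + K)*(-3) = -18 - 3*K)
(O(2, -2)*A(-3))*7 = ((-18 - 3*2)*(-12 - 3 + (-3)**2))*7 = ((-18 - 6)*(-12 - 3 + 9))*7 = -24*(-6)*7 = 144*7 = 1008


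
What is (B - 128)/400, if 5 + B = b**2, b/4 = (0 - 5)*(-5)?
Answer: 9867/400 ≈ 24.668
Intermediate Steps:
b = 100 (b = 4*((0 - 5)*(-5)) = 4*(-5*(-5)) = 4*25 = 100)
B = 9995 (B = -5 + 100**2 = -5 + 10000 = 9995)
(B - 128)/400 = (9995 - 128)/400 = (1/400)*9867 = 9867/400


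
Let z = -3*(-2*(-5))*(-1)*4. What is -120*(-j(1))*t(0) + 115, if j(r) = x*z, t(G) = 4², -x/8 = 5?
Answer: -9215885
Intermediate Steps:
x = -40 (x = -8*5 = -40)
t(G) = 16
z = 120 (z = -30*(-1)*4 = -3*(-10)*4 = 30*4 = 120)
j(r) = -4800 (j(r) = -40*120 = -4800)
-120*(-j(1))*t(0) + 115 = -120*(-1*(-4800))*16 + 115 = -576000*16 + 115 = -120*76800 + 115 = -9216000 + 115 = -9215885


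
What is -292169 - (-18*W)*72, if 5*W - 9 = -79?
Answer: -310313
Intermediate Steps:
W = -14 (W = 9/5 + (1/5)*(-79) = 9/5 - 79/5 = -14)
-292169 - (-18*W)*72 = -292169 - (-18*(-14))*72 = -292169 - 252*72 = -292169 - 1*18144 = -292169 - 18144 = -310313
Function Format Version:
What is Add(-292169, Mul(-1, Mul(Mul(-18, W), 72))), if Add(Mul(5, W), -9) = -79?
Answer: -310313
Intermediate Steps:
W = -14 (W = Add(Rational(9, 5), Mul(Rational(1, 5), -79)) = Add(Rational(9, 5), Rational(-79, 5)) = -14)
Add(-292169, Mul(-1, Mul(Mul(-18, W), 72))) = Add(-292169, Mul(-1, Mul(Mul(-18, -14), 72))) = Add(-292169, Mul(-1, Mul(252, 72))) = Add(-292169, Mul(-1, 18144)) = Add(-292169, -18144) = -310313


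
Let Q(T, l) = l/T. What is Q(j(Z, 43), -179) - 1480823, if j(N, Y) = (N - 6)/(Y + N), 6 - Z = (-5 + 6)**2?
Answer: -1472231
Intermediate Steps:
Z = 5 (Z = 6 - (-5 + 6)**2 = 6 - 1*1**2 = 6 - 1*1 = 6 - 1 = 5)
j(N, Y) = (-6 + N)/(N + Y)
Q(j(Z, 43), -179) - 1480823 = -179*(5 + 43)/(-6 + 5) - 1480823 = -179/(-1/48) - 1480823 = -179*(-48) - 1480823 = 8592 - 1480823 = -1472231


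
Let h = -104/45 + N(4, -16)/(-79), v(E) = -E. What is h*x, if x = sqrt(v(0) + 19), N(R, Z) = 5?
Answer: -8441*sqrt(19)/3555 ≈ -10.350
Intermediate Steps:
h = -8441/3555 (h = -104/45 + 5/(-79) = -104*1/45 + 5*(-1/79) = -104/45 - 5/79 = -8441/3555 ≈ -2.3744)
x = sqrt(19) (x = sqrt(-1*0 + 19) = sqrt(0 + 19) = sqrt(19) ≈ 4.3589)
h*x = -8441*sqrt(19)/3555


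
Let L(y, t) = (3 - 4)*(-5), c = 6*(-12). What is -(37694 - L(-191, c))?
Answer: -37689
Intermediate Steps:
c = -72
L(y, t) = 5 (L(y, t) = -1*(-5) = 5)
-(37694 - L(-191, c)) = -(37694 - 1*5) = -(37694 - 5) = -1*37689 = -37689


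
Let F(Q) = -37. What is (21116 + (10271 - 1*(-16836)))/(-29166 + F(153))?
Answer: -48223/29203 ≈ -1.6513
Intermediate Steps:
(21116 + (10271 - 1*(-16836)))/(-29166 + F(153)) = (21116 + (10271 - 1*(-16836)))/(-29166 - 37) = (21116 + (10271 + 16836))/(-29203) = (21116 + 27107)*(-1/29203) = 48223*(-1/29203) = -48223/29203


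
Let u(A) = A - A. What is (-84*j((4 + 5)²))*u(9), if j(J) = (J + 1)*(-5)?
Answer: 0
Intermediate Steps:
j(J) = -5 - 5*J (j(J) = (1 + J)*(-5) = -5 - 5*J)
u(A) = 0
(-84*j((4 + 5)²))*u(9) = -84*(-5 - 5*(4 + 5)²)*0 = -84*(-5 - 5*9²)*0 = -84*(-5 - 5*81)*0 = -84*(-5 - 405)*0 = -84*(-410)*0 = 34440*0 = 0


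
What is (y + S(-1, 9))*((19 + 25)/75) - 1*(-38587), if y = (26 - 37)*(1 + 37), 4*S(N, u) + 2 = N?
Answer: 115024/3 ≈ 38341.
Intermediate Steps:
S(N, u) = -1/2 + N/4
y = -418 (y = -11*38 = -418)
(y + S(-1, 9))*((19 + 25)/75) - 1*(-38587) = (-418 + (-1/2 + (1/4)*(-1)))*((19 + 25)/75) - 1*(-38587) = (-418 + (-1/2 - 1/4))*(44*(1/75)) + 38587 = (-418 - 3/4)*(44/75) + 38587 = -1675/4*44/75 + 38587 = -737/3 + 38587 = 115024/3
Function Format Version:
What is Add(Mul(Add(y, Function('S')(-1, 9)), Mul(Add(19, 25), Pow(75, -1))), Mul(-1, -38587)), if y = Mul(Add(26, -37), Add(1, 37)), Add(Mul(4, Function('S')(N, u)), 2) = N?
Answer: Rational(115024, 3) ≈ 38341.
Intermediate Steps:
Function('S')(N, u) = Add(Rational(-1, 2), Mul(Rational(1, 4), N))
y = -418 (y = Mul(-11, 38) = -418)
Add(Mul(Add(y, Function('S')(-1, 9)), Mul(Add(19, 25), Pow(75, -1))), Mul(-1, -38587)) = Add(Mul(Add(-418, Add(Rational(-1, 2), Mul(Rational(1, 4), -1))), Mul(Add(19, 25), Pow(75, -1))), Mul(-1, -38587)) = Add(Mul(Add(-418, Add(Rational(-1, 2), Rational(-1, 4))), Mul(44, Rational(1, 75))), 38587) = Add(Mul(Add(-418, Rational(-3, 4)), Rational(44, 75)), 38587) = Add(Mul(Rational(-1675, 4), Rational(44, 75)), 38587) = Add(Rational(-737, 3), 38587) = Rational(115024, 3)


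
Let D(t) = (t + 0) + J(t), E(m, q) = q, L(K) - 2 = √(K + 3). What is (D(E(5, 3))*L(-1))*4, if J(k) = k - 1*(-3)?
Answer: 72 + 36*√2 ≈ 122.91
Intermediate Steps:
L(K) = 2 + √(3 + K) (L(K) = 2 + √(K + 3) = 2 + √(3 + K))
J(k) = 3 + k (J(k) = k + 3 = 3 + k)
D(t) = 3 + 2*t (D(t) = (t + 0) + (3 + t) = t + (3 + t) = 3 + 2*t)
(D(E(5, 3))*L(-1))*4 = ((3 + 2*3)*(2 + √(3 - 1)))*4 = ((3 + 6)*(2 + √2))*4 = (9*(2 + √2))*4 = (18 + 9*√2)*4 = 72 + 36*√2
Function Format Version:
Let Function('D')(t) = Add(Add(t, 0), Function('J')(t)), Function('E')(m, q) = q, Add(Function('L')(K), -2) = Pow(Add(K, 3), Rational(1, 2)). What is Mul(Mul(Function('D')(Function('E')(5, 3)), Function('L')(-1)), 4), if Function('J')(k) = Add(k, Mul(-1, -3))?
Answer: Add(72, Mul(36, Pow(2, Rational(1, 2)))) ≈ 122.91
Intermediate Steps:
Function('L')(K) = Add(2, Pow(Add(3, K), Rational(1, 2))) (Function('L')(K) = Add(2, Pow(Add(K, 3), Rational(1, 2))) = Add(2, Pow(Add(3, K), Rational(1, 2))))
Function('J')(k) = Add(3, k) (Function('J')(k) = Add(k, 3) = Add(3, k))
Function('D')(t) = Add(3, Mul(2, t)) (Function('D')(t) = Add(Add(t, 0), Add(3, t)) = Add(t, Add(3, t)) = Add(3, Mul(2, t)))
Mul(Mul(Function('D')(Function('E')(5, 3)), Function('L')(-1)), 4) = Mul(Mul(Add(3, Mul(2, 3)), Add(2, Pow(Add(3, -1), Rational(1, 2)))), 4) = Mul(Mul(Add(3, 6), Add(2, Pow(2, Rational(1, 2)))), 4) = Mul(Mul(9, Add(2, Pow(2, Rational(1, 2)))), 4) = Mul(Add(18, Mul(9, Pow(2, Rational(1, 2)))), 4) = Add(72, Mul(36, Pow(2, Rational(1, 2))))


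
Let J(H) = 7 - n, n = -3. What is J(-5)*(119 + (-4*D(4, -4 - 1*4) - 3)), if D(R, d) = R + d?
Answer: 1320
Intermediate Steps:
J(H) = 10 (J(H) = 7 - 1*(-3) = 7 + 3 = 10)
J(-5)*(119 + (-4*D(4, -4 - 1*4) - 3)) = 10*(119 + (-4*(4 + (-4 - 1*4)) - 3)) = 10*(119 + (-4*(4 + (-4 - 4)) - 3)) = 10*(119 + (-4*(4 - 8) - 3)) = 10*(119 + (-4*(-4) - 3)) = 10*(119 + (16 - 3)) = 10*(119 + 13) = 10*132 = 1320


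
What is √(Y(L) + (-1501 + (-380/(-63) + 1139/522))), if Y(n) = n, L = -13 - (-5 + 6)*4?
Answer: I*√2239804154/1218 ≈ 38.856*I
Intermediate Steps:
L = -17 (L = -13 - 4 = -17)
√(Y(L) + (-1501 + (-380/(-63) + 1139/522))) = √(-17 + (-1501 + (-380/(-63) + 1139/522))) = √(-17 + (-1501 + (-380*(-1/63) + 1139*(1/522)))) = √(-17 + (-1501 + (380/63 + 1139/522))) = √(-17 + (-1501 + 30013/3654)) = √(-17 - 5454641/3654) = √(-5516759/3654) = I*√2239804154/1218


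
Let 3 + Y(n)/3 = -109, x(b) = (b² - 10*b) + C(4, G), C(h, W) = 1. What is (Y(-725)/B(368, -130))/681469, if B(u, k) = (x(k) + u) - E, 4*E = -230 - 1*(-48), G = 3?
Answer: -672/25370409401 ≈ -2.6488e-8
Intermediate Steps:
x(b) = 1 + b² - 10*b (x(b) = (b² - 10*b) + 1 = 1 + b² - 10*b)
Y(n) = -336 (Y(n) = -9 + 3*(-109) = -9 - 327 = -336)
E = -91/2 (E = (-230 - 1*(-48))/4 = (-230 + 48)/4 = (¼)*(-182) = -91/2 ≈ -45.500)
B(u, k) = 93/2 + u + k² - 10*k (B(u, k) = ((1 + k² - 10*k) + u) - 1*(-91/2) = (1 + u + k² - 10*k) + 91/2 = 93/2 + u + k² - 10*k)
(Y(-725)/B(368, -130))/681469 = -336/(93/2 + 368 + (-130)² - 10*(-130))/681469 = -336/(93/2 + 368 + 16900 + 1300)*(1/681469) = -336/37229/2*(1/681469) = -336*2/37229*(1/681469) = -672/37229*1/681469 = -672/25370409401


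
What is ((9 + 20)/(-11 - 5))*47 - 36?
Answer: -1939/16 ≈ -121.19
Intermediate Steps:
((9 + 20)/(-11 - 5))*47 - 36 = (29/(-16))*47 - 36 = (29*(-1/16))*47 - 36 = -29/16*47 - 36 = -1363/16 - 36 = -1939/16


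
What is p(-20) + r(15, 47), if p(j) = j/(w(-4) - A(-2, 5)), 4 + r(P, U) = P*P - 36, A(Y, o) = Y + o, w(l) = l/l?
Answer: 195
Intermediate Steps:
w(l) = 1
r(P, U) = -40 + P² (r(P, U) = -4 + (P*P - 36) = -4 + (P² - 36) = -4 + (-36 + P²) = -40 + P²)
p(j) = -j/2 (p(j) = j/(1 - (-2 + 5)) = j/(1 - 1*3) = j/(1 - 3) = j/(-2) = j*(-½) = -j/2)
p(-20) + r(15, 47) = -½*(-20) + (-40 + 15²) = 10 + (-40 + 225) = 10 + 185 = 195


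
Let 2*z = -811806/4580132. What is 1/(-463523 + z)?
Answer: -4580132/2122996930939 ≈ -2.1574e-6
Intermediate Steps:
z = -405903/4580132 (z = (-811806/4580132)/2 = (-811806*1/4580132)/2 = (1/2)*(-405903/2290066) = -405903/4580132 ≈ -0.088623)
1/(-463523 + z) = 1/(-463523 - 405903/4580132) = 1/(-2122996930939/4580132) = -4580132/2122996930939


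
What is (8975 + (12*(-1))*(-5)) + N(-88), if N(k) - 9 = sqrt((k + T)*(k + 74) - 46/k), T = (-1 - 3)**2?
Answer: 9044 + 25*sqrt(781)/22 ≈ 9075.8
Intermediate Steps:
T = 16 (T = (-4)**2 = 16)
N(k) = 9 + sqrt(-46/k + (16 + k)*(74 + k)) (N(k) = 9 + sqrt((k + 16)*(k + 74) - 46/k) = 9 + sqrt((16 + k)*(74 + k) - 46/k) = 9 + sqrt(-46/k + (16 + k)*(74 + k)))
(8975 + (12*(-1))*(-5)) + N(-88) = (8975 + (12*(-1))*(-5)) + (9 + sqrt(1184 + (-88)**2 - 46/(-88) + 90*(-88))) = (8975 - 12*(-5)) + (9 + sqrt(1184 + 7744 - 46*(-1/88) - 7920)) = (8975 + 60) + (9 + sqrt(1184 + 7744 + 23/44 - 7920)) = 9035 + (9 + sqrt(44375/44)) = 9035 + (9 + 25*sqrt(781)/22) = 9044 + 25*sqrt(781)/22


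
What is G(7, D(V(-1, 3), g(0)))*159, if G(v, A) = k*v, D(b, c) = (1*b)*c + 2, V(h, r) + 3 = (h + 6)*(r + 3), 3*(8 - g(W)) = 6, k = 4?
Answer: 4452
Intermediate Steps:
g(W) = 6 (g(W) = 8 - 1/3*6 = 8 - 2 = 6)
V(h, r) = -3 + (3 + r)*(6 + h) (V(h, r) = -3 + (h + 6)*(r + 3) = -3 + (6 + h)*(3 + r) = -3 + (3 + r)*(6 + h))
D(b, c) = 2 + b*c (D(b, c) = b*c + 2 = 2 + b*c)
G(v, A) = 4*v
G(7, D(V(-1, 3), g(0)))*159 = (4*7)*159 = 28*159 = 4452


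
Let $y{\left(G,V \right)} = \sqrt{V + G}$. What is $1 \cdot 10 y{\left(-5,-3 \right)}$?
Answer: $20 i \sqrt{2} \approx 28.284 i$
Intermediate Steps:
$y{\left(G,V \right)} = \sqrt{G + V}$
$1 \cdot 10 y{\left(-5,-3 \right)} = 1 \cdot 10 \sqrt{-5 - 3} = 10 \sqrt{-8} = 10 \cdot 2 i \sqrt{2} = 20 i \sqrt{2}$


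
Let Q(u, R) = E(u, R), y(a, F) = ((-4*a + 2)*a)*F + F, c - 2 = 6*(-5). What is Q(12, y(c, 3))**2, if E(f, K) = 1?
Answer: 1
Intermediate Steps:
c = -28 (c = 2 + 6*(-5) = 2 - 30 = -28)
y(a, F) = F + F*a*(2 - 4*a) (y(a, F) = ((2 - 4*a)*a)*F + F = (a*(2 - 4*a))*F + F = F*a*(2 - 4*a) + F = F + F*a*(2 - 4*a))
Q(u, R) = 1
Q(12, y(c, 3))**2 = 1**2 = 1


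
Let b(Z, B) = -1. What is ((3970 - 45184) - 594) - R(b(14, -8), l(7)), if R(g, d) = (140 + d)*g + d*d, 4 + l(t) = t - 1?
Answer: -41670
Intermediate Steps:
l(t) = -5 + t (l(t) = -4 + (t - 1) = -4 + (-1 + t) = -5 + t)
R(g, d) = d**2 + g*(140 + d) (R(g, d) = g*(140 + d) + d**2 = d**2 + g*(140 + d))
((3970 - 45184) - 594) - R(b(14, -8), l(7)) = ((3970 - 45184) - 594) - ((-5 + 7)**2 + 140*(-1) + (-5 + 7)*(-1)) = (-41214 - 594) - (2**2 - 140 + 2*(-1)) = -41808 - (4 - 140 - 2) = -41808 - 1*(-138) = -41808 + 138 = -41670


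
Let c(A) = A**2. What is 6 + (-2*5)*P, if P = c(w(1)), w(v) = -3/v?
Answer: -84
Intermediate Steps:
P = 9 (P = (-3/1)**2 = (-3*1)**2 = (-3)**2 = 9)
6 + (-2*5)*P = 6 - 2*5*9 = 6 - 10*9 = 6 - 90 = -84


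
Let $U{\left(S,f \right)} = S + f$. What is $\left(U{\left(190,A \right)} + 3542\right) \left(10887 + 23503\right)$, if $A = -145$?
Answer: $123356930$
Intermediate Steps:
$\left(U{\left(190,A \right)} + 3542\right) \left(10887 + 23503\right) = \left(\left(190 - 145\right) + 3542\right) \left(10887 + 23503\right) = \left(45 + 3542\right) 34390 = 3587 \cdot 34390 = 123356930$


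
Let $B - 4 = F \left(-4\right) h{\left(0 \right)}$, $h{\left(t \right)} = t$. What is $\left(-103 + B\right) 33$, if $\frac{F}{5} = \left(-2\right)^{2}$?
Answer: $-3267$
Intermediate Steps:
$F = 20$ ($F = 5 \left(-2\right)^{2} = 5 \cdot 4 = 20$)
$B = 4$ ($B = 4 + 20 \left(-4\right) 0 = 4 - 0 = 4 + 0 = 4$)
$\left(-103 + B\right) 33 = \left(-103 + 4\right) 33 = \left(-99\right) 33 = -3267$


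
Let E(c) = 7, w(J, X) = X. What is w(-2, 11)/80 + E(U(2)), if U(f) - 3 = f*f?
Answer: 571/80 ≈ 7.1375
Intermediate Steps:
U(f) = 3 + f² (U(f) = 3 + f*f = 3 + f²)
w(-2, 11)/80 + E(U(2)) = 11/80 + 7 = 571/80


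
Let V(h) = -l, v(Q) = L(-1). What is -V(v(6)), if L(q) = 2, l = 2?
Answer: 2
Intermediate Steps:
v(Q) = 2
V(h) = -2 (V(h) = -1*2 = -2)
-V(v(6)) = -1*(-2) = 2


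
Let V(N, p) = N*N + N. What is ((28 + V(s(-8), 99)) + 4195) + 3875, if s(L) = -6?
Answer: 8128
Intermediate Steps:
V(N, p) = N + N² (V(N, p) = N² + N = N + N²)
((28 + V(s(-8), 99)) + 4195) + 3875 = ((28 - 6*(1 - 6)) + 4195) + 3875 = ((28 - 6*(-5)) + 4195) + 3875 = ((28 + 30) + 4195) + 3875 = (58 + 4195) + 3875 = 4253 + 3875 = 8128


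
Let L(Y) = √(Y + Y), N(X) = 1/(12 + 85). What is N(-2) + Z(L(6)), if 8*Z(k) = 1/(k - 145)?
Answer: 154039/16306088 - √3/84052 ≈ 0.0094261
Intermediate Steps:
N(X) = 1/97
L(Y) = √2*√Y (L(Y) = √(2*Y) = √2*√Y)
Z(k) = 1/(8*(-145 + k)) (Z(k) = 1/(8*(k - 145)) = 1/(8*(-145 + k)))
N(-2) + Z(L(6)) = 1/97 + 1/(8*(-145 + √2*√6)) = 1/97 + 1/(8*(-145 + 2*√3))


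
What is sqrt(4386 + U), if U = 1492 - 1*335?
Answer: sqrt(5543) ≈ 74.451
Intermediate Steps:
U = 1157 (U = 1492 - 335 = 1157)
sqrt(4386 + U) = sqrt(4386 + 1157) = sqrt(5543)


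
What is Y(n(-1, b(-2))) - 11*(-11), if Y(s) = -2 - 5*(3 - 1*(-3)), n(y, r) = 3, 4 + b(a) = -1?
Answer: 89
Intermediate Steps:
b(a) = -5 (b(a) = -4 - 1 = -5)
Y(s) = -32 (Y(s) = -2 - 5*(3 + 3) = -2 - 5*6 = -2 - 30 = -32)
Y(n(-1, b(-2))) - 11*(-11) = -32 - 11*(-11) = -32 + 121 = 89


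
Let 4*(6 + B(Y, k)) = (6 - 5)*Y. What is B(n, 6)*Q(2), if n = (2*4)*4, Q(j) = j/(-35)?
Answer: -4/35 ≈ -0.11429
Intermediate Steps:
Q(j) = -j/35 (Q(j) = j*(-1/35) = -j/35)
n = 32 (n = 8*4 = 32)
B(Y, k) = -6 + Y/4 (B(Y, k) = -6 + ((6 - 5)*Y)/4 = -6 + (1*Y)/4 = -6 + Y/4)
B(n, 6)*Q(2) = (-6 + (¼)*32)*(-1/35*2) = (-6 + 8)*(-2/35) = 2*(-2/35) = -4/35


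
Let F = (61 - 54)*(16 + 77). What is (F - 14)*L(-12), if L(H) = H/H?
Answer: 637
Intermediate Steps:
L(H) = 1
F = 651 (F = 7*93 = 651)
(F - 14)*L(-12) = (651 - 14)*1 = 637*1 = 637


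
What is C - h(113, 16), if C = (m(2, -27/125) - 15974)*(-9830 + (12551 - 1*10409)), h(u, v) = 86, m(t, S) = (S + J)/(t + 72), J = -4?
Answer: 567989146038/4625 ≈ 1.2281e+8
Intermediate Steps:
m(t, S) = (-4 + S)/(72 + t) (m(t, S) = (S - 4)/(t + 72) = (-4 + S)/(72 + t))
C = 567989543788/4625 (C = ((-4 - 27/125)/(72 + 2) - 15974)*(-9830 + (12551 - 1*10409)) = ((-4 - 27*1/125)/74 - 15974)*(-9830 + (12551 - 10409)) = ((-4 - 27/125)/74 - 15974)*(-9830 + 2142) = ((1/74)*(-527/125) - 15974)*(-7688) = (-527/9250 - 15974)*(-7688) = -147760027/9250*(-7688) = 567989543788/4625 ≈ 1.2281e+8)
C - h(113, 16) = 567989543788/4625 - 1*86 = 567989543788/4625 - 86 = 567989146038/4625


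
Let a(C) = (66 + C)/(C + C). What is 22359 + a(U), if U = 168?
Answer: 1252143/56 ≈ 22360.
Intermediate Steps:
a(C) = (66 + C)/(2*C) (a(C) = (66 + C)/((2*C)) = (66 + C)*(1/(2*C)) = (66 + C)/(2*C))
22359 + a(U) = 22359 + (½)*(66 + 168)/168 = 22359 + (½)*(1/168)*234 = 22359 + 39/56 = 1252143/56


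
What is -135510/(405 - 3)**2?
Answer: -22585/26934 ≈ -0.83853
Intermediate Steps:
-135510/(405 - 3)**2 = -135510/(402**2) = -135510/161604 = -135510*1/161604 = -22585/26934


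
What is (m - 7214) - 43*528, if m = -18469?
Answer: -48387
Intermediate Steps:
(m - 7214) - 43*528 = (-18469 - 7214) - 43*528 = -25683 - 22704 = -48387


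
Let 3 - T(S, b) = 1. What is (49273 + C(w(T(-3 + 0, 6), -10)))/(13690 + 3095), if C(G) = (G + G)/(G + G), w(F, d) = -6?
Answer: 49274/16785 ≈ 2.9356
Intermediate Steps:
T(S, b) = 2 (T(S, b) = 3 - 1*1 = 3 - 1 = 2)
C(G) = 1 (C(G) = (2*G)/((2*G)) = (2*G)*(1/(2*G)) = 1)
(49273 + C(w(T(-3 + 0, 6), -10)))/(13690 + 3095) = (49273 + 1)/(13690 + 3095) = 49274/16785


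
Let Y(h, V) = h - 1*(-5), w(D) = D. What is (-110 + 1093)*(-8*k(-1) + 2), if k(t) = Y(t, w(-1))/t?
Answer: 33422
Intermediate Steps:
Y(h, V) = 5 + h (Y(h, V) = h + 5 = 5 + h)
k(t) = (5 + t)/t
(-110 + 1093)*(-8*k(-1) + 2) = (-110 + 1093)*(-8*(5 - 1)/(-1) + 2) = 983*(-(-8)*4 + 2) = 983*(-8*(-4) + 2) = 983*(32 + 2) = 983*34 = 33422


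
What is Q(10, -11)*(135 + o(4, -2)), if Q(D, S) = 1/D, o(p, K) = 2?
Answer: 137/10 ≈ 13.700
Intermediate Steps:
Q(10, -11)*(135 + o(4, -2)) = (135 + 2)/10 = (1/10)*137 = 137/10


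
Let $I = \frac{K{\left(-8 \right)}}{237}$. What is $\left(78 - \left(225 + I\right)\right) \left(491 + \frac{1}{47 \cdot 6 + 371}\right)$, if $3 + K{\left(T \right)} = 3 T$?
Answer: $- \frac{3720520896}{51587} \approx -72121.0$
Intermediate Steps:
$K{\left(T \right)} = -3 + 3 T$
$I = - \frac{9}{79}$ ($I = \frac{-3 + 3 \left(-8\right)}{237} = \left(-3 - 24\right) \frac{1}{237} = \left(-27\right) \frac{1}{237} = - \frac{9}{79} \approx -0.11392$)
$\left(78 - \left(225 + I\right)\right) \left(491 + \frac{1}{47 \cdot 6 + 371}\right) = \left(78 - \frac{17766}{79}\right) \left(491 + \frac{1}{47 \cdot 6 + 371}\right) = \left(78 + \left(-225 + \frac{9}{79}\right)\right) \left(491 + \frac{1}{282 + 371}\right) = \left(78 - \frac{17766}{79}\right) \left(491 + \frac{1}{653}\right) = - \frac{11604 \left(491 + \frac{1}{653}\right)}{79} = \left(- \frac{11604}{79}\right) \frac{320624}{653} = - \frac{3720520896}{51587}$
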